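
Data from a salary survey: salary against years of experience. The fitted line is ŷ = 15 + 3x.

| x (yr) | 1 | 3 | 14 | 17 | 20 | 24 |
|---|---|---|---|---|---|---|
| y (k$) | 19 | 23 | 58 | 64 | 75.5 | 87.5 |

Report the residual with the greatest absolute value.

r = -2

x=1: ŷ = 15 + 3·1 = 18; r = 19 − 18 = 1
x=3: ŷ = 15 + 3·3 = 24; r = 23 − 24 = -1
x=14: ŷ = 15 + 3·14 = 57; r = 58 − 57 = 1
x=17: ŷ = 15 + 3·17 = 66; r = 64 − 66 = -2
x=20: ŷ = 15 + 3·20 = 75; r = 75.5 − 75 = 0.5
x=24: ŷ = 15 + 3·24 = 87; r = 87.5 − 87 = 0.5
Largest |r| is 2 at x = 17, residual -2.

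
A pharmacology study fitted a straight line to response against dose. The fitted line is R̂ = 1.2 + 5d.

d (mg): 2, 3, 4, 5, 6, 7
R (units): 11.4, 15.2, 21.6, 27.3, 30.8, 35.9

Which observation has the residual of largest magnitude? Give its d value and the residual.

d = 5, e = 1.1

d=2: R̂ = 1.2 + 5·2 = 11.2; e = 11.4 − 11.2 = 0.2
d=3: R̂ = 1.2 + 5·3 = 16.2; e = 15.2 − 16.2 = -1
d=4: R̂ = 1.2 + 5·4 = 21.2; e = 21.6 − 21.2 = 0.4
d=5: R̂ = 1.2 + 5·5 = 26.2; e = 27.3 − 26.2 = 1.1
d=6: R̂ = 1.2 + 5·6 = 31.2; e = 30.8 − 31.2 = -0.4
d=7: R̂ = 1.2 + 5·7 = 36.2; e = 35.9 − 36.2 = -0.3
Largest |e| is 1.1 at d = 5, residual 1.1.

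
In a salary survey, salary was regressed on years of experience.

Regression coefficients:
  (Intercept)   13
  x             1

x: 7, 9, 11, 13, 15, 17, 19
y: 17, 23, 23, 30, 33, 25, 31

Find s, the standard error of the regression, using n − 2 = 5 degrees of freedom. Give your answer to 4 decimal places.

x=7: ŷ = 13 + 7 = 20; r = 17 − 20 = -3
x=9: ŷ = 13 + 9 = 22; r = 23 − 22 = 1
x=11: ŷ = 13 + 11 = 24; r = 23 − 24 = -1
x=13: ŷ = 13 + 13 = 26; r = 30 − 26 = 4
x=15: ŷ = 13 + 15 = 28; r = 33 − 28 = 5
x=17: ŷ = 13 + 17 = 30; r = 25 − 30 = -5
x=19: ŷ = 13 + 19 = 32; r = 31 − 32 = -1
SSE = 9 + 1 + 1 + 16 + 25 + 25 + 1 = 78
s = √(78/5) = √15.6 ≈ 3.9497

s = 3.9497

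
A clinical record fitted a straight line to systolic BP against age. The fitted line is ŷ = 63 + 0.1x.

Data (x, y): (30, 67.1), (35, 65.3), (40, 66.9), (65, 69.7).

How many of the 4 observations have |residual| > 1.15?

x=30: ŷ = 63 + 0.1·30 = 66; r = 67.1 − 66 = 1.1
x=35: ŷ = 63 + 0.1·35 = 66.5; r = 65.3 − 66.5 = -1.2
x=40: ŷ = 63 + 0.1·40 = 67; r = 66.9 − 67 = -0.1
x=65: ŷ = 63 + 0.1·65 = 69.5; r = 69.7 − 69.5 = 0.2
|r| > 1.15: x=35 (|r|=1.2) → 1

1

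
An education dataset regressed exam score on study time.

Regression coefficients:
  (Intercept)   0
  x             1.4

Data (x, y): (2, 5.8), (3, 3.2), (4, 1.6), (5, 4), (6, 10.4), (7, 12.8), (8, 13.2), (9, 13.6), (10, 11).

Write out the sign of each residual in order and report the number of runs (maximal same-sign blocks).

4 runs

x=2: ŷ = 1.4·2 = 2.8; e = 5.8 − 2.8 = 3
x=3: ŷ = 1.4·3 = 4.2; e = 3.2 − 4.2 = -1
x=4: ŷ = 1.4·4 = 5.6; e = 1.6 − 5.6 = -4
x=5: ŷ = 1.4·5 = 7; e = 4 − 7 = -3
x=6: ŷ = 1.4·6 = 8.4; e = 10.4 − 8.4 = 2
x=7: ŷ = 1.4·7 = 9.8; e = 12.8 − 9.8 = 3
x=8: ŷ = 1.4·8 = 11.2; e = 13.2 − 11.2 = 2
x=9: ŷ = 1.4·9 = 12.6; e = 13.6 − 12.6 = 1
x=10: ŷ = 1.4·10 = 14; e = 11 − 14 = -3
Signs: + − − − + + + + −
Runs: +×1, −×3, +×4, −×1 → 4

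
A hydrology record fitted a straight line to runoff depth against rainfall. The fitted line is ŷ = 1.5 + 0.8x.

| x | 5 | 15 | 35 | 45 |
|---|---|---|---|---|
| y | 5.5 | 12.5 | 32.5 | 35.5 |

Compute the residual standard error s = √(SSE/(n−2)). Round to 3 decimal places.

s = 2.646

x=5: ŷ = 1.5 + 0.8·5 = 5.5; r = 5.5 − 5.5 = 0
x=15: ŷ = 1.5 + 0.8·15 = 13.5; r = 12.5 − 13.5 = -1
x=35: ŷ = 1.5 + 0.8·35 = 29.5; r = 32.5 − 29.5 = 3
x=45: ŷ = 1.5 + 0.8·45 = 37.5; r = 35.5 − 37.5 = -2
SSE = 0 + 1 + 9 + 4 = 14
s = √(14/2) = √7 ≈ 2.646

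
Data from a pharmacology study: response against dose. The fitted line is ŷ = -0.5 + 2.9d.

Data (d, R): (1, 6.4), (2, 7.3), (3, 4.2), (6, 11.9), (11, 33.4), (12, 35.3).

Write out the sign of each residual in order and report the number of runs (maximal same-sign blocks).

3 runs

d=1: ŷ = -0.5 + 2.9·1 = 2.4; e = 6.4 − 2.4 = 4
d=2: ŷ = -0.5 + 2.9·2 = 5.3; e = 7.3 − 5.3 = 2
d=3: ŷ = -0.5 + 2.9·3 = 8.2; e = 4.2 − 8.2 = -4
d=6: ŷ = -0.5 + 2.9·6 = 16.9; e = 11.9 − 16.9 = -5
d=11: ŷ = -0.5 + 2.9·11 = 31.4; e = 33.4 − 31.4 = 2
d=12: ŷ = -0.5 + 2.9·12 = 34.3; e = 35.3 − 34.3 = 1
Signs: + + − − + +
Runs: +×2, −×2, +×2 → 3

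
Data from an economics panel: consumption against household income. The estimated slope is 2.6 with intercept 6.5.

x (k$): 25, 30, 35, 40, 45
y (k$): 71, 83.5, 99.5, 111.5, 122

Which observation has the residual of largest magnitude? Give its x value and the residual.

x = 35, r = 2

x=25: ŷ = 6.5 + 2.6·25 = 71.5; r = 71 − 71.5 = -0.5
x=30: ŷ = 6.5 + 2.6·30 = 84.5; r = 83.5 − 84.5 = -1
x=35: ŷ = 6.5 + 2.6·35 = 97.5; r = 99.5 − 97.5 = 2
x=40: ŷ = 6.5 + 2.6·40 = 110.5; r = 111.5 − 110.5 = 1
x=45: ŷ = 6.5 + 2.6·45 = 123.5; r = 122 − 123.5 = -1.5
Largest |r| is 2 at x = 35, residual 2.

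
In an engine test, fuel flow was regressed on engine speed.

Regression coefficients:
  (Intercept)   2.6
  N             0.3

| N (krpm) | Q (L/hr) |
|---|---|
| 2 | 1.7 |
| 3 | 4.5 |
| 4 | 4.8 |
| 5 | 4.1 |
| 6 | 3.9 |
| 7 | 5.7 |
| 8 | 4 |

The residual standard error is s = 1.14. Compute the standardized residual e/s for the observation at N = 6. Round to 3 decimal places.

ŷ = 2.6 + 0.3·6 = 4.4
e = 3.9 − 4.4 = -0.5
e/s = -0.5 / 1.14 = -0.439

-0.439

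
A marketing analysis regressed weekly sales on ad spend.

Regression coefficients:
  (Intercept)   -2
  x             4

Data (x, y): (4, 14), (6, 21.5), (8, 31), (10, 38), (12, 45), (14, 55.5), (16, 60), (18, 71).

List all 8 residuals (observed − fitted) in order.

0, -0.5, 1, 0, -1, 1.5, -2, 1

x=4: ŷ = -2 + 4·4 = 14; r = 14 − 14 = 0
x=6: ŷ = -2 + 4·6 = 22; r = 21.5 − 22 = -0.5
x=8: ŷ = -2 + 4·8 = 30; r = 31 − 30 = 1
x=10: ŷ = -2 + 4·10 = 38; r = 38 − 38 = 0
x=12: ŷ = -2 + 4·12 = 46; r = 45 − 46 = -1
x=14: ŷ = -2 + 4·14 = 54; r = 55.5 − 54 = 1.5
x=16: ŷ = -2 + 4·16 = 62; r = 60 − 62 = -2
x=18: ŷ = -2 + 4·18 = 70; r = 71 − 70 = 1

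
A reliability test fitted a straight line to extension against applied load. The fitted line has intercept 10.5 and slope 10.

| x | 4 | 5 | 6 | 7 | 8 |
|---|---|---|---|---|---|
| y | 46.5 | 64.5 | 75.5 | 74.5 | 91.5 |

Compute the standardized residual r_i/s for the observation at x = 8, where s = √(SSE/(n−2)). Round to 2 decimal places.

x=4: ŷ = 10.5 + 10·4 = 50.5; r = 46.5 − 50.5 = -4
x=5: ŷ = 10.5 + 10·5 = 60.5; r = 64.5 − 60.5 = 4
x=6: ŷ = 10.5 + 10·6 = 70.5; r = 75.5 − 70.5 = 5
x=7: ŷ = 10.5 + 10·7 = 80.5; r = 74.5 − 80.5 = -6
x=8: ŷ = 10.5 + 10·8 = 90.5; r = 91.5 − 90.5 = 1
SSE = 16 + 16 + 25 + 36 + 1 = 94
s = √(94/3) = 5.59762
r/s = 1 / 5.59762 = 0.18

0.18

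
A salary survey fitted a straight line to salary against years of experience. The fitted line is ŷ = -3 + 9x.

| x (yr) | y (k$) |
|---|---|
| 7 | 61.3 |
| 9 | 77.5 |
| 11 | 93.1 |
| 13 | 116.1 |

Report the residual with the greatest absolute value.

r = -2.9

x=7: ŷ = -3 + 9·7 = 60; r = 61.3 − 60 = 1.3
x=9: ŷ = -3 + 9·9 = 78; r = 77.5 − 78 = -0.5
x=11: ŷ = -3 + 9·11 = 96; r = 93.1 − 96 = -2.9
x=13: ŷ = -3 + 9·13 = 114; r = 116.1 − 114 = 2.1
Largest |r| is 2.9 at x = 11, residual -2.9.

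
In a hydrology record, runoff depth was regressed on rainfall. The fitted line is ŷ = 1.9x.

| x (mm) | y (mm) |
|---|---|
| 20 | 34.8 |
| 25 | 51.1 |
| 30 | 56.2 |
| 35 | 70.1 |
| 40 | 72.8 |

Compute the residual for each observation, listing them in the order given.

x=20: ŷ = 1.9·20 = 38; e = 34.8 − 38 = -3.2
x=25: ŷ = 1.9·25 = 47.5; e = 51.1 − 47.5 = 3.6
x=30: ŷ = 1.9·30 = 57; e = 56.2 − 57 = -0.8
x=35: ŷ = 1.9·35 = 66.5; e = 70.1 − 66.5 = 3.6
x=40: ŷ = 1.9·40 = 76; e = 72.8 − 76 = -3.2

-3.2, 3.6, -0.8, 3.6, -3.2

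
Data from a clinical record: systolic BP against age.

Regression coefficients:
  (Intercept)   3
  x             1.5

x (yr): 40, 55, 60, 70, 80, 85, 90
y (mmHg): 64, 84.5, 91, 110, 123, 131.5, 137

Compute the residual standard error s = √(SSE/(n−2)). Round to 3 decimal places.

x=40: ŷ = 3 + 1.5·40 = 63; e = 64 − 63 = 1
x=55: ŷ = 3 + 1.5·55 = 85.5; e = 84.5 − 85.5 = -1
x=60: ŷ = 3 + 1.5·60 = 93; e = 91 − 93 = -2
x=70: ŷ = 3 + 1.5·70 = 108; e = 110 − 108 = 2
x=80: ŷ = 3 + 1.5·80 = 123; e = 123 − 123 = 0
x=85: ŷ = 3 + 1.5·85 = 130.5; e = 131.5 − 130.5 = 1
x=90: ŷ = 3 + 1.5·90 = 138; e = 137 − 138 = -1
SSE = 1 + 1 + 4 + 4 + 0 + 1 + 1 = 12
s = √(12/5) = √2.4 ≈ 1.549

s = 1.549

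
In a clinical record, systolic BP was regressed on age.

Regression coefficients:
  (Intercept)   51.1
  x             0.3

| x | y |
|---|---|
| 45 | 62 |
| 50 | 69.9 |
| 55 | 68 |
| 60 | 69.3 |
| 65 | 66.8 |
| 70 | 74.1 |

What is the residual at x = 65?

e = -3.8

ŷ = 51.1 + 0.3·65 = 70.6
e = 66.8 − 70.6 = -3.8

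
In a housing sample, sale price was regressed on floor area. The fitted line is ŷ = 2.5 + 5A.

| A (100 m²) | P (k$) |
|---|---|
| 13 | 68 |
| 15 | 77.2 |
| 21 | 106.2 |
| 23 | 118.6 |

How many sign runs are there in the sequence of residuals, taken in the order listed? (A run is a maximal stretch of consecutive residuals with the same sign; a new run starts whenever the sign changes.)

A=13: ŷ = 2.5 + 5·13 = 67.5; e = 68 − 67.5 = 0.5
A=15: ŷ = 2.5 + 5·15 = 77.5; e = 77.2 − 77.5 = -0.3
A=21: ŷ = 2.5 + 5·21 = 107.5; e = 106.2 − 107.5 = -1.3
A=23: ŷ = 2.5 + 5·23 = 117.5; e = 118.6 − 117.5 = 1.1
Signs: + − − +
Runs: +×1, −×2, +×1 → 3

3 runs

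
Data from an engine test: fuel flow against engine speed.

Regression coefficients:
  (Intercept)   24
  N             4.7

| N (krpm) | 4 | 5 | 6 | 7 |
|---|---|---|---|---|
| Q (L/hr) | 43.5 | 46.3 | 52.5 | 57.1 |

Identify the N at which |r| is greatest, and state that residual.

N = 5, r = -1.2

N=4: Q̂ = 24 + 4.7·4 = 42.8; r = 43.5 − 42.8 = 0.7
N=5: Q̂ = 24 + 4.7·5 = 47.5; r = 46.3 − 47.5 = -1.2
N=6: Q̂ = 24 + 4.7·6 = 52.2; r = 52.5 − 52.2 = 0.3
N=7: Q̂ = 24 + 4.7·7 = 56.9; r = 57.1 − 56.9 = 0.2
Largest |r| is 1.2 at N = 5, residual -1.2.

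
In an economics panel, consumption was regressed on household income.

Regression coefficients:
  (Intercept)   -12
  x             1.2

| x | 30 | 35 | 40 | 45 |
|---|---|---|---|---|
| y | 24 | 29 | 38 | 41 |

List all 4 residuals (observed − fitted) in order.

x=30: ŷ = -12 + 1.2·30 = 24; r = 24 − 24 = 0
x=35: ŷ = -12 + 1.2·35 = 30; r = 29 − 30 = -1
x=40: ŷ = -12 + 1.2·40 = 36; r = 38 − 36 = 2
x=45: ŷ = -12 + 1.2·45 = 42; r = 41 − 42 = -1

0, -1, 2, -1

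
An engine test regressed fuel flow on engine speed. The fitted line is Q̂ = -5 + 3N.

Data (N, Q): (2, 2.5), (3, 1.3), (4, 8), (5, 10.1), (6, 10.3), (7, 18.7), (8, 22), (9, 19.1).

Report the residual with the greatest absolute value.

r = 3

N=2: Q̂ = -5 + 3·2 = 1; r = 2.5 − 1 = 1.5
N=3: Q̂ = -5 + 3·3 = 4; r = 1.3 − 4 = -2.7
N=4: Q̂ = -5 + 3·4 = 7; r = 8 − 7 = 1
N=5: Q̂ = -5 + 3·5 = 10; r = 10.1 − 10 = 0.1
N=6: Q̂ = -5 + 3·6 = 13; r = 10.3 − 13 = -2.7
N=7: Q̂ = -5 + 3·7 = 16; r = 18.7 − 16 = 2.7
N=8: Q̂ = -5 + 3·8 = 19; r = 22 − 19 = 3
N=9: Q̂ = -5 + 3·9 = 22; r = 19.1 − 22 = -2.9
Largest |r| is 3 at N = 8, residual 3.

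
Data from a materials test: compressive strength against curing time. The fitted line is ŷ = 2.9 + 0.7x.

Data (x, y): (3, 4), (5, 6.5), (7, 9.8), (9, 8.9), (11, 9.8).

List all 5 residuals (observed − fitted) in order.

x=3: ŷ = 2.9 + 0.7·3 = 5; r = 4 − 5 = -1
x=5: ŷ = 2.9 + 0.7·5 = 6.4; r = 6.5 − 6.4 = 0.1
x=7: ŷ = 2.9 + 0.7·7 = 7.8; r = 9.8 − 7.8 = 2
x=9: ŷ = 2.9 + 0.7·9 = 9.2; r = 8.9 − 9.2 = -0.3
x=11: ŷ = 2.9 + 0.7·11 = 10.6; r = 9.8 − 10.6 = -0.8

-1, 0.1, 2, -0.3, -0.8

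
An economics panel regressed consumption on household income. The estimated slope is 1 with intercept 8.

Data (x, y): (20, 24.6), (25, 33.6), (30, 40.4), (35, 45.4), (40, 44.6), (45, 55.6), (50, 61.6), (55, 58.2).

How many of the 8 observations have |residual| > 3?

4

x=20: ŷ = 8 + 20 = 28; e = 24.6 − 28 = -3.4
x=25: ŷ = 8 + 25 = 33; e = 33.6 − 33 = 0.6
x=30: ŷ = 8 + 30 = 38; e = 40.4 − 38 = 2.4
x=35: ŷ = 8 + 35 = 43; e = 45.4 − 43 = 2.4
x=40: ŷ = 8 + 40 = 48; e = 44.6 − 48 = -3.4
x=45: ŷ = 8 + 45 = 53; e = 55.6 − 53 = 2.6
x=50: ŷ = 8 + 50 = 58; e = 61.6 − 58 = 3.6
x=55: ŷ = 8 + 55 = 63; e = 58.2 − 63 = -4.8
|e| > 3: x=20 (|e|=3.4), x=40 (|e|=3.4), x=50 (|e|=3.6), x=55 (|e|=4.8) → 4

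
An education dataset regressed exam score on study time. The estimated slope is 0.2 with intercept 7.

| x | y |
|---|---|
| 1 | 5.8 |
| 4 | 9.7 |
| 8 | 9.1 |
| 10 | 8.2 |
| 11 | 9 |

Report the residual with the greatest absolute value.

x=1: ŷ = 7 + 0.2·1 = 7.2; e = 5.8 − 7.2 = -1.4
x=4: ŷ = 7 + 0.2·4 = 7.8; e = 9.7 − 7.8 = 1.9
x=8: ŷ = 7 + 0.2·8 = 8.6; e = 9.1 − 8.6 = 0.5
x=10: ŷ = 7 + 0.2·10 = 9; e = 8.2 − 9 = -0.8
x=11: ŷ = 7 + 0.2·11 = 9.2; e = 9 − 9.2 = -0.2
Largest |e| is 1.9 at x = 4, residual 1.9.

e = 1.9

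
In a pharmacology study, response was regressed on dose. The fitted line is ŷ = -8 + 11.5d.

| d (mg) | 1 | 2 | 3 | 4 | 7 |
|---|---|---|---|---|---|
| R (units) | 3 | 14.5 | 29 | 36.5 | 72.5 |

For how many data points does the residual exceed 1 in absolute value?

d=1: ŷ = -8 + 11.5·1 = 3.5; e = 3 − 3.5 = -0.5
d=2: ŷ = -8 + 11.5·2 = 15; e = 14.5 − 15 = -0.5
d=3: ŷ = -8 + 11.5·3 = 26.5; e = 29 − 26.5 = 2.5
d=4: ŷ = -8 + 11.5·4 = 38; e = 36.5 − 38 = -1.5
d=7: ŷ = -8 + 11.5·7 = 72.5; e = 72.5 − 72.5 = 0
|e| > 1: d=3 (|e|=2.5), d=4 (|e|=1.5) → 2

2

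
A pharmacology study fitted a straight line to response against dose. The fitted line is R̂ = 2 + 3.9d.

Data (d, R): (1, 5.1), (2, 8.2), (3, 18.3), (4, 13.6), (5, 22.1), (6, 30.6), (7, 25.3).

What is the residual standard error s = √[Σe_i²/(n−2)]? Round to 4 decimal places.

d=1: R̂ = 2 + 3.9·1 = 5.9; e = 5.1 − 5.9 = -0.8
d=2: R̂ = 2 + 3.9·2 = 9.8; e = 8.2 − 9.8 = -1.6
d=3: R̂ = 2 + 3.9·3 = 13.7; e = 18.3 − 13.7 = 4.6
d=4: R̂ = 2 + 3.9·4 = 17.6; e = 13.6 − 17.6 = -4
d=5: R̂ = 2 + 3.9·5 = 21.5; e = 22.1 − 21.5 = 0.6
d=6: R̂ = 2 + 3.9·6 = 25.4; e = 30.6 − 25.4 = 5.2
d=7: R̂ = 2 + 3.9·7 = 29.3; e = 25.3 − 29.3 = -4
SSE = 0.64 + 2.56 + 21.16 + 16 + 0.36 + 27.04 + 16 = 83.76
s = √(83.76/5) = √16.752 ≈ 4.0929

s = 4.0929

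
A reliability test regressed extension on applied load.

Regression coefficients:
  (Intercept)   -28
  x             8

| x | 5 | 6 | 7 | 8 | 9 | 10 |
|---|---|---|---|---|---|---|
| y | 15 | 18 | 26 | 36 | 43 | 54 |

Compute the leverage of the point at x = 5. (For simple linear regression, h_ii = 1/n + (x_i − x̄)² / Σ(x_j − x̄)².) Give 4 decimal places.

h = 0.5238

x̄ = (5 + 6 + 7 + 8 + 9 + 10)/6 = 7.5
Σ(x − x̄)² = 6.25 + 2.25 + 0.25 + 0.25 + 2.25 + 6.25 = 17.5
h = 1/6 + (-2.5)²/17.5 = 0.166667 + 0.357143 = 0.5238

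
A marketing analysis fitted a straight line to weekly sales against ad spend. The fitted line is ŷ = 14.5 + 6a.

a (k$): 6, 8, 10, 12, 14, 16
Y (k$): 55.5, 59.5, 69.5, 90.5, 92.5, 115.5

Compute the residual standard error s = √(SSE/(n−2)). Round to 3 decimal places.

s = 5.831

a=6: ŷ = 14.5 + 6·6 = 50.5; e = 55.5 − 50.5 = 5
a=8: ŷ = 14.5 + 6·8 = 62.5; e = 59.5 − 62.5 = -3
a=10: ŷ = 14.5 + 6·10 = 74.5; e = 69.5 − 74.5 = -5
a=12: ŷ = 14.5 + 6·12 = 86.5; e = 90.5 − 86.5 = 4
a=14: ŷ = 14.5 + 6·14 = 98.5; e = 92.5 − 98.5 = -6
a=16: ŷ = 14.5 + 6·16 = 110.5; e = 115.5 − 110.5 = 5
SSE = 25 + 9 + 25 + 16 + 36 + 25 = 136
s = √(136/4) = √34 ≈ 5.831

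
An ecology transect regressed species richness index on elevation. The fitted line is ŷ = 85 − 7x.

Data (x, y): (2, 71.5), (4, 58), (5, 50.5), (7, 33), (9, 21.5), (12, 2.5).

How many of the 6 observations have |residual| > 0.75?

3

x=2: ŷ = 85 − 7·2 = 71; e = 71.5 − 71 = 0.5
x=4: ŷ = 85 − 7·4 = 57; e = 58 − 57 = 1
x=5: ŷ = 85 − 7·5 = 50; e = 50.5 − 50 = 0.5
x=7: ŷ = 85 − 7·7 = 36; e = 33 − 36 = -3
x=9: ŷ = 85 − 7·9 = 22; e = 21.5 − 22 = -0.5
x=12: ŷ = 85 − 7·12 = 1; e = 2.5 − 1 = 1.5
|e| > 0.75: x=4 (|e|=1), x=7 (|e|=3), x=12 (|e|=1.5) → 3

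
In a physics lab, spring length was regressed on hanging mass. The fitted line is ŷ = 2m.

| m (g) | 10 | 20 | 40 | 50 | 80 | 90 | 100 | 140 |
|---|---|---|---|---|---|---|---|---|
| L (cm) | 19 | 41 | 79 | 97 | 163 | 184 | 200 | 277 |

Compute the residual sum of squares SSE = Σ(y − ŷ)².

SSE = 46

m=10: ŷ = 2·10 = 20; r = 19 − 20 = -1
m=20: ŷ = 2·20 = 40; r = 41 − 40 = 1
m=40: ŷ = 2·40 = 80; r = 79 − 80 = -1
m=50: ŷ = 2·50 = 100; r = 97 − 100 = -3
m=80: ŷ = 2·80 = 160; r = 163 − 160 = 3
m=90: ŷ = 2·90 = 180; r = 184 − 180 = 4
m=100: ŷ = 2·100 = 200; r = 200 − 200 = 0
m=140: ŷ = 2·140 = 280; r = 277 − 280 = -3
SSE = 1 + 1 + 1 + 9 + 9 + 16 + 0 + 9 = 46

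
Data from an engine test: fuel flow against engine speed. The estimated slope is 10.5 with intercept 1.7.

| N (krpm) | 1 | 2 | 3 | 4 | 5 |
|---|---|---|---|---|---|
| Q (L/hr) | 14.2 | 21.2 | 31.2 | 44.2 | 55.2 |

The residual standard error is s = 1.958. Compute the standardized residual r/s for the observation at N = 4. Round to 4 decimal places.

Q̂ = 1.7 + 10.5·4 = 43.7
r = 44.2 − 43.7 = 0.5
r/s = 0.5 / 1.958 = 0.2554

0.2554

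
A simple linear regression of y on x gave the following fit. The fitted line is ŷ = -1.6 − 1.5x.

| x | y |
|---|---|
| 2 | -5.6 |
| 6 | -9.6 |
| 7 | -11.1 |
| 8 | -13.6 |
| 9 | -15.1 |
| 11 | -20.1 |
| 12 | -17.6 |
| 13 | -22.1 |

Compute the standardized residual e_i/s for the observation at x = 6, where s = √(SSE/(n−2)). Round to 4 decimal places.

0.7071

x=2: ŷ = -1.6 − 1.5·2 = -4.6; e = -5.6 − (-4.6) = -1
x=6: ŷ = -1.6 − 1.5·6 = -10.6; e = -9.6 − (-10.6) = 1
x=7: ŷ = -1.6 − 1.5·7 = -12.1; e = -11.1 − (-12.1) = 1
x=8: ŷ = -1.6 − 1.5·8 = -13.6; e = -13.6 − (-13.6) = 0
x=9: ŷ = -1.6 − 1.5·9 = -15.1; e = -15.1 − (-15.1) = 0
x=11: ŷ = -1.6 − 1.5·11 = -18.1; e = -20.1 − (-18.1) = -2
x=12: ŷ = -1.6 − 1.5·12 = -19.6; e = -17.6 − (-19.6) = 2
x=13: ŷ = -1.6 − 1.5·13 = -21.1; e = -22.1 − (-21.1) = -1
SSE = 1 + 1 + 1 + 0 + 0 + 4 + 4 + 1 = 12
s = √(12/6) = 1.41421
e/s = 1 / 1.41421 = 0.7071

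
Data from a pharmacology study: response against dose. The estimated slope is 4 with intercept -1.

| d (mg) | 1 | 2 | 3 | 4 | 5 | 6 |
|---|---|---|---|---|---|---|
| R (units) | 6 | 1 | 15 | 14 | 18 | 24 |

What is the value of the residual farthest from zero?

e = -6

d=1: ŷ = -1 + 4·1 = 3; e = 6 − 3 = 3
d=2: ŷ = -1 + 4·2 = 7; e = 1 − 7 = -6
d=3: ŷ = -1 + 4·3 = 11; e = 15 − 11 = 4
d=4: ŷ = -1 + 4·4 = 15; e = 14 − 15 = -1
d=5: ŷ = -1 + 4·5 = 19; e = 18 − 19 = -1
d=6: ŷ = -1 + 4·6 = 23; e = 24 − 23 = 1
Largest |e| is 6 at d = 2, residual -6.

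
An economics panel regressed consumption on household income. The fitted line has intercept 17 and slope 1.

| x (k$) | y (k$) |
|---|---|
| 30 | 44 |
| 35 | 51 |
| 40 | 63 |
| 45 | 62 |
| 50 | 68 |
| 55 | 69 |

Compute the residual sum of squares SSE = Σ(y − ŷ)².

SSE = 56

x=30: ŷ = 17 + 30 = 47; e = 44 − 47 = -3
x=35: ŷ = 17 + 35 = 52; e = 51 − 52 = -1
x=40: ŷ = 17 + 40 = 57; e = 63 − 57 = 6
x=45: ŷ = 17 + 45 = 62; e = 62 − 62 = 0
x=50: ŷ = 17 + 50 = 67; e = 68 − 67 = 1
x=55: ŷ = 17 + 55 = 72; e = 69 − 72 = -3
SSE = 9 + 1 + 36 + 0 + 1 + 9 = 56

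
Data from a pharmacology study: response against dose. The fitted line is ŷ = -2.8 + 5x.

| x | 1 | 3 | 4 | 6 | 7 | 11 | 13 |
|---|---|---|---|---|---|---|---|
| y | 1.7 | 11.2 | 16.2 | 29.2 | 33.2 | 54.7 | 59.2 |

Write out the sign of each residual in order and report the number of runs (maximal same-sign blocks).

3 runs

x=1: ŷ = -2.8 + 5·1 = 2.2; r = 1.7 − 2.2 = -0.5
x=3: ŷ = -2.8 + 5·3 = 12.2; r = 11.2 − 12.2 = -1
x=4: ŷ = -2.8 + 5·4 = 17.2; r = 16.2 − 17.2 = -1
x=6: ŷ = -2.8 + 5·6 = 27.2; r = 29.2 − 27.2 = 2
x=7: ŷ = -2.8 + 5·7 = 32.2; r = 33.2 − 32.2 = 1
x=11: ŷ = -2.8 + 5·11 = 52.2; r = 54.7 − 52.2 = 2.5
x=13: ŷ = -2.8 + 5·13 = 62.2; r = 59.2 − 62.2 = -3
Signs: − − − + + + −
Runs: −×3, +×3, −×1 → 3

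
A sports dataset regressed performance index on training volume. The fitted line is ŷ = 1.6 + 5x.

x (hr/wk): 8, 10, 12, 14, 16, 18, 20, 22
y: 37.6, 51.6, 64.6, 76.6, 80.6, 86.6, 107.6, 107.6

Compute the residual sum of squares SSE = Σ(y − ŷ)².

x=8: ŷ = 1.6 + 5·8 = 41.6; r = 37.6 − 41.6 = -4
x=10: ŷ = 1.6 + 5·10 = 51.6; r = 51.6 − 51.6 = 0
x=12: ŷ = 1.6 + 5·12 = 61.6; r = 64.6 − 61.6 = 3
x=14: ŷ = 1.6 + 5·14 = 71.6; r = 76.6 − 71.6 = 5
x=16: ŷ = 1.6 + 5·16 = 81.6; r = 80.6 − 81.6 = -1
x=18: ŷ = 1.6 + 5·18 = 91.6; r = 86.6 − 91.6 = -5
x=20: ŷ = 1.6 + 5·20 = 101.6; r = 107.6 − 101.6 = 6
x=22: ŷ = 1.6 + 5·22 = 111.6; r = 107.6 − 111.6 = -4
SSE = 16 + 0 + 9 + 25 + 1 + 25 + 36 + 16 = 128

SSE = 128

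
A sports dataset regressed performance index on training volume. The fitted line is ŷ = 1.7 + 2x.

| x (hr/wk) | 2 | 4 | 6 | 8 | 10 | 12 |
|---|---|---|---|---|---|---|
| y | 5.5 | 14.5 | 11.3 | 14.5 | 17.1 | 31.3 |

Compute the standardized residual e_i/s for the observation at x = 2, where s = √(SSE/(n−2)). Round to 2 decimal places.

x=2: ŷ = 1.7 + 2·2 = 5.7; e = 5.5 − 5.7 = -0.2
x=4: ŷ = 1.7 + 2·4 = 9.7; e = 14.5 − 9.7 = 4.8
x=6: ŷ = 1.7 + 2·6 = 13.7; e = 11.3 − 13.7 = -2.4
x=8: ŷ = 1.7 + 2·8 = 17.7; e = 14.5 − 17.7 = -3.2
x=10: ŷ = 1.7 + 2·10 = 21.7; e = 17.1 − 21.7 = -4.6
x=12: ŷ = 1.7 + 2·12 = 25.7; e = 31.3 − 25.7 = 5.6
SSE = 0.04 + 23.04 + 5.76 + 10.24 + 21.16 + 31.36 = 91.6
s = √(91.6/4) = 4.78539
e/s = -0.2 / 4.78539 = -0.04

-0.04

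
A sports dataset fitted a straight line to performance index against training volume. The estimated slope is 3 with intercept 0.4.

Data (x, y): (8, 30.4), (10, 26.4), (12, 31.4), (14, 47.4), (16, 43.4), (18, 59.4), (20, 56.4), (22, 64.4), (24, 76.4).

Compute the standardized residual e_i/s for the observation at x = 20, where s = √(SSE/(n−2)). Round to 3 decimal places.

x=8: ŷ = 0.4 + 3·8 = 24.4; e = 30.4 − 24.4 = 6
x=10: ŷ = 0.4 + 3·10 = 30.4; e = 26.4 − 30.4 = -4
x=12: ŷ = 0.4 + 3·12 = 36.4; e = 31.4 − 36.4 = -5
x=14: ŷ = 0.4 + 3·14 = 42.4; e = 47.4 − 42.4 = 5
x=16: ŷ = 0.4 + 3·16 = 48.4; e = 43.4 − 48.4 = -5
x=18: ŷ = 0.4 + 3·18 = 54.4; e = 59.4 − 54.4 = 5
x=20: ŷ = 0.4 + 3·20 = 60.4; e = 56.4 − 60.4 = -4
x=22: ŷ = 0.4 + 3·22 = 66.4; e = 64.4 − 66.4 = -2
x=24: ŷ = 0.4 + 3·24 = 72.4; e = 76.4 − 72.4 = 4
SSE = 36 + 16 + 25 + 25 + 25 + 25 + 16 + 4 + 16 = 188
s = √(188/7) = 5.18239
e/s = -4 / 5.18239 = -0.772

-0.772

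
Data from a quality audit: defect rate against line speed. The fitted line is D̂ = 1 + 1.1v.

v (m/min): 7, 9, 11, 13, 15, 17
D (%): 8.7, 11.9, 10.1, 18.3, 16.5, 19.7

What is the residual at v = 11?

D̂ = 1 + 1.1·11 = 13.1
r = 10.1 − 13.1 = -3

r = -3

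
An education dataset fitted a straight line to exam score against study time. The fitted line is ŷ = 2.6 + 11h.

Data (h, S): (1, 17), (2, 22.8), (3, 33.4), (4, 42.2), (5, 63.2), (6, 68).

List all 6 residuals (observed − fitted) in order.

3.4, -1.8, -2.2, -4.4, 5.6, -0.6

h=1: ŷ = 2.6 + 11·1 = 13.6; e = 17 − 13.6 = 3.4
h=2: ŷ = 2.6 + 11·2 = 24.6; e = 22.8 − 24.6 = -1.8
h=3: ŷ = 2.6 + 11·3 = 35.6; e = 33.4 − 35.6 = -2.2
h=4: ŷ = 2.6 + 11·4 = 46.6; e = 42.2 − 46.6 = -4.4
h=5: ŷ = 2.6 + 11·5 = 57.6; e = 63.2 − 57.6 = 5.6
h=6: ŷ = 2.6 + 11·6 = 68.6; e = 68 − 68.6 = -0.6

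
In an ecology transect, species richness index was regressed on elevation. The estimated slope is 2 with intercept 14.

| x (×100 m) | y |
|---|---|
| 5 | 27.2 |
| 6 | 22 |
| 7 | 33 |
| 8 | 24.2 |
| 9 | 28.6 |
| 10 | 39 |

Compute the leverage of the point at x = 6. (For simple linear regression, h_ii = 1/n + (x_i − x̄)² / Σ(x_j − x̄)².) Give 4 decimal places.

x̄ = (5 + 6 + 7 + 8 + 9 + 10)/6 = 7.5
Σ(x − x̄)² = 6.25 + 2.25 + 0.25 + 0.25 + 2.25 + 6.25 = 17.5
h = 1/6 + (-1.5)²/17.5 = 0.166667 + 0.128571 = 0.2952

h = 0.2952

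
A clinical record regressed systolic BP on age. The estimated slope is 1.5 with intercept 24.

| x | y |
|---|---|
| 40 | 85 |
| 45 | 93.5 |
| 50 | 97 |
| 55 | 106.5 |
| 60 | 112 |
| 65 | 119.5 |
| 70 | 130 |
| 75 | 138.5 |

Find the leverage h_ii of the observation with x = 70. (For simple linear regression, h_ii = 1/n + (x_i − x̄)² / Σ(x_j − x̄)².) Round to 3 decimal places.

x̄ = (40 + 45 + 50 + 55 + 60 + 65 + 70 + 75)/8 = 57.5
Σ(x − x̄)² = 306.25 + 156.25 + 56.25 + 6.25 + 6.25 + 56.25 + 156.25 + 306.25 = 1050
h = 1/8 + (12.5)²/1050 = 0.125 + 0.14881 = 0.274

h = 0.274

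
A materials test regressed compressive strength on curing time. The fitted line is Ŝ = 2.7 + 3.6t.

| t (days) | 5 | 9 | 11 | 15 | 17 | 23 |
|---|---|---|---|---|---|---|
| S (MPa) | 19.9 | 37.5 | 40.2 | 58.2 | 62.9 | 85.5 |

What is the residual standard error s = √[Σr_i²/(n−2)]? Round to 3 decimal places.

s = 1.875

t=5: Ŝ = 2.7 + 3.6·5 = 20.7; r = 19.9 − 20.7 = -0.8
t=9: Ŝ = 2.7 + 3.6·9 = 35.1; r = 37.5 − 35.1 = 2.4
t=11: Ŝ = 2.7 + 3.6·11 = 42.3; r = 40.2 − 42.3 = -2.1
t=15: Ŝ = 2.7 + 3.6·15 = 56.7; r = 58.2 − 56.7 = 1.5
t=17: Ŝ = 2.7 + 3.6·17 = 63.9; r = 62.9 − 63.9 = -1
t=23: Ŝ = 2.7 + 3.6·23 = 85.5; r = 85.5 − 85.5 = 0
SSE = 0.64 + 5.76 + 4.41 + 2.25 + 1 + 0 = 14.06
s = √(14.06/4) = √3.515 ≈ 1.875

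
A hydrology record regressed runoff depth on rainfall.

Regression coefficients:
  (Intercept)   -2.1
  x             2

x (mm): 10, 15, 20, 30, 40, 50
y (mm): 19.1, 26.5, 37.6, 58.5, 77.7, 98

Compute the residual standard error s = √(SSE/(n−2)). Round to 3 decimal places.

x=10: ŷ = -2.1 + 2·10 = 17.9; e = 19.1 − 17.9 = 1.2
x=15: ŷ = -2.1 + 2·15 = 27.9; e = 26.5 − 27.9 = -1.4
x=20: ŷ = -2.1 + 2·20 = 37.9; e = 37.6 − 37.9 = -0.3
x=30: ŷ = -2.1 + 2·30 = 57.9; e = 58.5 − 57.9 = 0.6
x=40: ŷ = -2.1 + 2·40 = 77.9; e = 77.7 − 77.9 = -0.2
x=50: ŷ = -2.1 + 2·50 = 97.9; e = 98 − 97.9 = 0.1
SSE = 1.44 + 1.96 + 0.09 + 0.36 + 0.04 + 0.01 = 3.9
s = √(3.9/4) = √0.975 ≈ 0.987

s = 0.987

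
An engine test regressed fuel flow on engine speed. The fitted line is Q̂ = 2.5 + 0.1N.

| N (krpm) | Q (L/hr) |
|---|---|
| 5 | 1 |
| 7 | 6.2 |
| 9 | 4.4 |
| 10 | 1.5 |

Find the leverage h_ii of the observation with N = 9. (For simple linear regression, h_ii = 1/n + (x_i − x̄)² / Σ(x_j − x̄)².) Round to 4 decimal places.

h = 0.3559

N̄ = (5 + 7 + 9 + 10)/4 = 7.75
Σ(N − N̄)² = 7.5625 + 0.5625 + 1.5625 + 5.0625 = 14.75
h = 1/4 + (1.25)²/14.75 = 0.25 + 0.105932 = 0.3559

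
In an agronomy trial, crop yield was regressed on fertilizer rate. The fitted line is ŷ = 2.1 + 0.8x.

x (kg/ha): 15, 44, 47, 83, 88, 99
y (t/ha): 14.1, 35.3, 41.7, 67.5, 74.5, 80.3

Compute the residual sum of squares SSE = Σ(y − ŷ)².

SSE = 14

x=15: ŷ = 2.1 + 0.8·15 = 14.1; r = 14.1 − 14.1 = 0
x=44: ŷ = 2.1 + 0.8·44 = 37.3; r = 35.3 − 37.3 = -2
x=47: ŷ = 2.1 + 0.8·47 = 39.7; r = 41.7 − 39.7 = 2
x=83: ŷ = 2.1 + 0.8·83 = 68.5; r = 67.5 − 68.5 = -1
x=88: ŷ = 2.1 + 0.8·88 = 72.5; r = 74.5 − 72.5 = 2
x=99: ŷ = 2.1 + 0.8·99 = 81.3; r = 80.3 − 81.3 = -1
SSE = 0 + 4 + 4 + 1 + 4 + 1 = 14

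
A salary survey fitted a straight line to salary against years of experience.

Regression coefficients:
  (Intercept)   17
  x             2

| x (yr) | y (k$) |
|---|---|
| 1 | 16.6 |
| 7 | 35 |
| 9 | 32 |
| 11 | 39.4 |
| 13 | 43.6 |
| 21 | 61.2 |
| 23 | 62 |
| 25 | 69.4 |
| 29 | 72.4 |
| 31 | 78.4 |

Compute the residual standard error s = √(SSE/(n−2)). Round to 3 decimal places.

s = 2.500

x=1: ŷ = 17 + 2·1 = 19; r = 16.6 − 19 = -2.4
x=7: ŷ = 17 + 2·7 = 31; r = 35 − 31 = 4
x=9: ŷ = 17 + 2·9 = 35; r = 32 − 35 = -3
x=11: ŷ = 17 + 2·11 = 39; r = 39.4 − 39 = 0.4
x=13: ŷ = 17 + 2·13 = 43; r = 43.6 − 43 = 0.6
x=21: ŷ = 17 + 2·21 = 59; r = 61.2 − 59 = 2.2
x=23: ŷ = 17 + 2·23 = 63; r = 62 − 63 = -1
x=25: ŷ = 17 + 2·25 = 67; r = 69.4 − 67 = 2.4
x=29: ŷ = 17 + 2·29 = 75; r = 72.4 − 75 = -2.6
x=31: ŷ = 17 + 2·31 = 79; r = 78.4 − 79 = -0.6
SSE = 5.76 + 16 + 9 + 0.16 + 0.36 + 4.84 + 1 + 5.76 + 6.76 + 0.36 = 50
s = √(50/8) = √6.25 ≈ 2.500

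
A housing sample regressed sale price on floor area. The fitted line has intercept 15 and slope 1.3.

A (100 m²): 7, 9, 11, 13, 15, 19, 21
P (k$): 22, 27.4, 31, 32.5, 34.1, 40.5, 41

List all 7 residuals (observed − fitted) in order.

A=7: ŷ = 15 + 1.3·7 = 24.1; e = 22 − 24.1 = -2.1
A=9: ŷ = 15 + 1.3·9 = 26.7; e = 27.4 − 26.7 = 0.7
A=11: ŷ = 15 + 1.3·11 = 29.3; e = 31 − 29.3 = 1.7
A=13: ŷ = 15 + 1.3·13 = 31.9; e = 32.5 − 31.9 = 0.6
A=15: ŷ = 15 + 1.3·15 = 34.5; e = 34.1 − 34.5 = -0.4
A=19: ŷ = 15 + 1.3·19 = 39.7; e = 40.5 − 39.7 = 0.8
A=21: ŷ = 15 + 1.3·21 = 42.3; e = 41 − 42.3 = -1.3

-2.1, 0.7, 1.7, 0.6, -0.4, 0.8, -1.3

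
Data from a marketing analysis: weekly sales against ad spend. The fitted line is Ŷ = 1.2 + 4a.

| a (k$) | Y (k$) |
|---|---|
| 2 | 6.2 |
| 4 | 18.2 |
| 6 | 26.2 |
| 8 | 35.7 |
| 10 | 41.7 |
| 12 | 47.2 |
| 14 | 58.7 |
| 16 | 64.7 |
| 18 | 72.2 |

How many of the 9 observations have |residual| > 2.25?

a=2: Ŷ = 1.2 + 4·2 = 9.2; e = 6.2 − 9.2 = -3
a=4: Ŷ = 1.2 + 4·4 = 17.2; e = 18.2 − 17.2 = 1
a=6: Ŷ = 1.2 + 4·6 = 25.2; e = 26.2 − 25.2 = 1
a=8: Ŷ = 1.2 + 4·8 = 33.2; e = 35.7 − 33.2 = 2.5
a=10: Ŷ = 1.2 + 4·10 = 41.2; e = 41.7 − 41.2 = 0.5
a=12: Ŷ = 1.2 + 4·12 = 49.2; e = 47.2 − 49.2 = -2
a=14: Ŷ = 1.2 + 4·14 = 57.2; e = 58.7 − 57.2 = 1.5
a=16: Ŷ = 1.2 + 4·16 = 65.2; e = 64.7 − 65.2 = -0.5
a=18: Ŷ = 1.2 + 4·18 = 73.2; e = 72.2 − 73.2 = -1
|e| > 2.25: a=2 (|e|=3), a=8 (|e|=2.5) → 2

2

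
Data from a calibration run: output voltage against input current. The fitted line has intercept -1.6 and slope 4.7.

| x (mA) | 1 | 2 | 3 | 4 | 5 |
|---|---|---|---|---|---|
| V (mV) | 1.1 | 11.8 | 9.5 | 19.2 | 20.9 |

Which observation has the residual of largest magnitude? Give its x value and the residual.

x=1: V̂ = -1.6 + 4.7·1 = 3.1; e = 1.1 − 3.1 = -2
x=2: V̂ = -1.6 + 4.7·2 = 7.8; e = 11.8 − 7.8 = 4
x=3: V̂ = -1.6 + 4.7·3 = 12.5; e = 9.5 − 12.5 = -3
x=4: V̂ = -1.6 + 4.7·4 = 17.2; e = 19.2 − 17.2 = 2
x=5: V̂ = -1.6 + 4.7·5 = 21.9; e = 20.9 − 21.9 = -1
Largest |e| is 4 at x = 2, residual 4.

x = 2, e = 4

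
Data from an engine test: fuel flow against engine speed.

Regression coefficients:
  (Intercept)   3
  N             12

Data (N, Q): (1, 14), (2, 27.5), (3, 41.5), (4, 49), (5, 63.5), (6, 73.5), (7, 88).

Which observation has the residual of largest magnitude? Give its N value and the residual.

N=1: ŷ = 3 + 12·1 = 15; e = 14 − 15 = -1
N=2: ŷ = 3 + 12·2 = 27; e = 27.5 − 27 = 0.5
N=3: ŷ = 3 + 12·3 = 39; e = 41.5 − 39 = 2.5
N=4: ŷ = 3 + 12·4 = 51; e = 49 − 51 = -2
N=5: ŷ = 3 + 12·5 = 63; e = 63.5 − 63 = 0.5
N=6: ŷ = 3 + 12·6 = 75; e = 73.5 − 75 = -1.5
N=7: ŷ = 3 + 12·7 = 87; e = 88 − 87 = 1
Largest |e| is 2.5 at N = 3, residual 2.5.

N = 3, e = 2.5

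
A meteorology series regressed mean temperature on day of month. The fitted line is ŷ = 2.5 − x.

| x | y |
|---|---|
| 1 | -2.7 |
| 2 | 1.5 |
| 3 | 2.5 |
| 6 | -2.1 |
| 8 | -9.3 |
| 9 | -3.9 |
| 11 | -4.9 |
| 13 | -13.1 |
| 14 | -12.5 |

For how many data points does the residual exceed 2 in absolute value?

x=1: ŷ = 2.5 − 1 = 1.5; r = -2.7 − 1.5 = -4.2
x=2: ŷ = 2.5 − 2 = 0.5; r = 1.5 − 0.5 = 1
x=3: ŷ = 2.5 − 3 = -0.5; r = 2.5 − (-0.5) = 3
x=6: ŷ = 2.5 − 6 = -3.5; r = -2.1 − (-3.5) = 1.4
x=8: ŷ = 2.5 − 8 = -5.5; r = -9.3 − (-5.5) = -3.8
x=9: ŷ = 2.5 − 9 = -6.5; r = -3.9 − (-6.5) = 2.6
x=11: ŷ = 2.5 − 11 = -8.5; r = -4.9 − (-8.5) = 3.6
x=13: ŷ = 2.5 − 13 = -10.5; r = -13.1 − (-10.5) = -2.6
x=14: ŷ = 2.5 − 14 = -11.5; r = -12.5 − (-11.5) = -1
|r| > 2: x=1 (|r|=4.2), x=3 (|r|=3), x=8 (|r|=3.8), x=9 (|r|=2.6), x=11 (|r|=3.6), x=13 (|r|=2.6) → 6

6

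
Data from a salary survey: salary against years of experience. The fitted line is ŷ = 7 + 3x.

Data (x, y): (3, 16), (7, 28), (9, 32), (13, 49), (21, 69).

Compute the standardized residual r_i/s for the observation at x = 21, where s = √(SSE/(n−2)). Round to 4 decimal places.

x=3: ŷ = 7 + 3·3 = 16; r = 16 − 16 = 0
x=7: ŷ = 7 + 3·7 = 28; r = 28 − 28 = 0
x=9: ŷ = 7 + 3·9 = 34; r = 32 − 34 = -2
x=13: ŷ = 7 + 3·13 = 46; r = 49 − 46 = 3
x=21: ŷ = 7 + 3·21 = 70; r = 69 − 70 = -1
SSE = 0 + 0 + 4 + 9 + 1 = 14
s = √(14/3) = 2.16025
r/s = -1 / 2.16025 = -0.4629

-0.4629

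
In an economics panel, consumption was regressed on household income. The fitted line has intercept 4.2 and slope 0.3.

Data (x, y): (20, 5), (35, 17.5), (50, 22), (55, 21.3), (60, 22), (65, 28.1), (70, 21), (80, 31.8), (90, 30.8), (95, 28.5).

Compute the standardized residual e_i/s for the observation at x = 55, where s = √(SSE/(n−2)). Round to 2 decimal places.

x=20: ŷ = 4.2 + 0.3·20 = 10.2; e = 5 − 10.2 = -5.2
x=35: ŷ = 4.2 + 0.3·35 = 14.7; e = 17.5 − 14.7 = 2.8
x=50: ŷ = 4.2 + 0.3·50 = 19.2; e = 22 − 19.2 = 2.8
x=55: ŷ = 4.2 + 0.3·55 = 20.7; e = 21.3 − 20.7 = 0.6
x=60: ŷ = 4.2 + 0.3·60 = 22.2; e = 22 − 22.2 = -0.2
x=65: ŷ = 4.2 + 0.3·65 = 23.7; e = 28.1 − 23.7 = 4.4
x=70: ŷ = 4.2 + 0.3·70 = 25.2; e = 21 − 25.2 = -4.2
x=80: ŷ = 4.2 + 0.3·80 = 28.2; e = 31.8 − 28.2 = 3.6
x=90: ŷ = 4.2 + 0.3·90 = 31.2; e = 30.8 − 31.2 = -0.4
x=95: ŷ = 4.2 + 0.3·95 = 32.7; e = 28.5 − 32.7 = -4.2
SSE = 27.04 + 7.84 + 7.84 + 0.36 + 0.04 + 19.36 + 17.64 + 12.96 + 0.16 + 17.64 = 110.88
s = √(110.88/8) = 3.7229
e/s = 0.6 / 3.7229 = 0.16

0.16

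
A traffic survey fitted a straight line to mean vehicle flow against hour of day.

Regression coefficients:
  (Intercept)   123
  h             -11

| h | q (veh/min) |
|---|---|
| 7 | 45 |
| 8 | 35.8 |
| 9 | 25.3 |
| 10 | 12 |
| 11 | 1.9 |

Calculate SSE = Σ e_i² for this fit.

SSE = 4.34

h=7: ŷ = 123 − 11·7 = 46; e = 45 − 46 = -1
h=8: ŷ = 123 − 11·8 = 35; e = 35.8 − 35 = 0.8
h=9: ŷ = 123 − 11·9 = 24; e = 25.3 − 24 = 1.3
h=10: ŷ = 123 − 11·10 = 13; e = 12 − 13 = -1
h=11: ŷ = 123 − 11·11 = 2; e = 1.9 − 2 = -0.1
SSE = 1 + 0.64 + 1.69 + 1 + 0.01 = 4.34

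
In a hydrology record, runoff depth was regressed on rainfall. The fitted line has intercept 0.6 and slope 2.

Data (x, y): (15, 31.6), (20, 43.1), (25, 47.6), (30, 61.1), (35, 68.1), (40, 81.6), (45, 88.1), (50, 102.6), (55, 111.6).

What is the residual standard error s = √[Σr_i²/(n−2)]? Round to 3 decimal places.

s = 2.236

x=15: ŷ = 0.6 + 2·15 = 30.6; r = 31.6 − 30.6 = 1
x=20: ŷ = 0.6 + 2·20 = 40.6; r = 43.1 − 40.6 = 2.5
x=25: ŷ = 0.6 + 2·25 = 50.6; r = 47.6 − 50.6 = -3
x=30: ŷ = 0.6 + 2·30 = 60.6; r = 61.1 − 60.6 = 0.5
x=35: ŷ = 0.6 + 2·35 = 70.6; r = 68.1 − 70.6 = -2.5
x=40: ŷ = 0.6 + 2·40 = 80.6; r = 81.6 − 80.6 = 1
x=45: ŷ = 0.6 + 2·45 = 90.6; r = 88.1 − 90.6 = -2.5
x=50: ŷ = 0.6 + 2·50 = 100.6; r = 102.6 − 100.6 = 2
x=55: ŷ = 0.6 + 2·55 = 110.6; r = 111.6 − 110.6 = 1
SSE = 1 + 6.25 + 9 + 0.25 + 6.25 + 1 + 6.25 + 4 + 1 = 35
s = √(35/7) = √5 ≈ 2.236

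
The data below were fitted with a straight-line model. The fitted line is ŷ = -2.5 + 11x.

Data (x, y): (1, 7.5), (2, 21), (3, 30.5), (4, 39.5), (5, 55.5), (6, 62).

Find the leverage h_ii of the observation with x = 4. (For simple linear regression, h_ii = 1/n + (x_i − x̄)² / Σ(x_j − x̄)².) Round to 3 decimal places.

h = 0.181

x̄ = (1 + 2 + 3 + 4 + 5 + 6)/6 = 3.5
Σ(x − x̄)² = 6.25 + 2.25 + 0.25 + 0.25 + 2.25 + 6.25 = 17.5
h = 1/6 + (0.5)²/17.5 = 0.166667 + 0.0142857 = 0.181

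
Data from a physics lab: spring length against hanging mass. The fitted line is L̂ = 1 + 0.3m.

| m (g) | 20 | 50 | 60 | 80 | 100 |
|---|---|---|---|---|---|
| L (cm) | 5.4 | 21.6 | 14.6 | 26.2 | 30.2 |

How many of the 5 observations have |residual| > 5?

m=20: L̂ = 1 + 0.3·20 = 7; e = 5.4 − 7 = -1.6
m=50: L̂ = 1 + 0.3·50 = 16; e = 21.6 − 16 = 5.6
m=60: L̂ = 1 + 0.3·60 = 19; e = 14.6 − 19 = -4.4
m=80: L̂ = 1 + 0.3·80 = 25; e = 26.2 − 25 = 1.2
m=100: L̂ = 1 + 0.3·100 = 31; e = 30.2 − 31 = -0.8
|e| > 5: m=50 (|e|=5.6) → 1

1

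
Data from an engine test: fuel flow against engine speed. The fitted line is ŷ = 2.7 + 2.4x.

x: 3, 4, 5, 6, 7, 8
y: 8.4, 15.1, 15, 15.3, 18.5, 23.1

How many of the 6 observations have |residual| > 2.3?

1

x=3: ŷ = 2.7 + 2.4·3 = 9.9; e = 8.4 − 9.9 = -1.5
x=4: ŷ = 2.7 + 2.4·4 = 12.3; e = 15.1 − 12.3 = 2.8
x=5: ŷ = 2.7 + 2.4·5 = 14.7; e = 15 − 14.7 = 0.3
x=6: ŷ = 2.7 + 2.4·6 = 17.1; e = 15.3 − 17.1 = -1.8
x=7: ŷ = 2.7 + 2.4·7 = 19.5; e = 18.5 − 19.5 = -1
x=8: ŷ = 2.7 + 2.4·8 = 21.9; e = 23.1 − 21.9 = 1.2
|e| > 2.3: x=4 (|e|=2.8) → 1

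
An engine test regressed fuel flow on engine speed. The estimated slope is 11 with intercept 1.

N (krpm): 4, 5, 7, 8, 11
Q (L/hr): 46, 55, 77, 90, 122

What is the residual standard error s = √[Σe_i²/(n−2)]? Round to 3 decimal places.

s = 1.155

N=4: ŷ = 1 + 11·4 = 45; e = 46 − 45 = 1
N=5: ŷ = 1 + 11·5 = 56; e = 55 − 56 = -1
N=7: ŷ = 1 + 11·7 = 78; e = 77 − 78 = -1
N=8: ŷ = 1 + 11·8 = 89; e = 90 − 89 = 1
N=11: ŷ = 1 + 11·11 = 122; e = 122 − 122 = 0
SSE = 1 + 1 + 1 + 1 + 0 = 4
s = √(4/3) = √1.33333 ≈ 1.155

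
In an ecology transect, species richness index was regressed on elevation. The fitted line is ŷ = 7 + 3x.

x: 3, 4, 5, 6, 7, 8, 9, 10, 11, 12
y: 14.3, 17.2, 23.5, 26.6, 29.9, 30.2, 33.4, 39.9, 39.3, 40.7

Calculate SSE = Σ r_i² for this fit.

SSE = 29.74

x=3: ŷ = 7 + 3·3 = 16; r = 14.3 − 16 = -1.7
x=4: ŷ = 7 + 3·4 = 19; r = 17.2 − 19 = -1.8
x=5: ŷ = 7 + 3·5 = 22; r = 23.5 − 22 = 1.5
x=6: ŷ = 7 + 3·6 = 25; r = 26.6 − 25 = 1.6
x=7: ŷ = 7 + 3·7 = 28; r = 29.9 − 28 = 1.9
x=8: ŷ = 7 + 3·8 = 31; r = 30.2 − 31 = -0.8
x=9: ŷ = 7 + 3·9 = 34; r = 33.4 − 34 = -0.6
x=10: ŷ = 7 + 3·10 = 37; r = 39.9 − 37 = 2.9
x=11: ŷ = 7 + 3·11 = 40; r = 39.3 − 40 = -0.7
x=12: ŷ = 7 + 3·12 = 43; r = 40.7 − 43 = -2.3
SSE = 2.89 + 3.24 + 2.25 + 2.56 + 3.61 + 0.64 + 0.36 + 8.41 + 0.49 + 5.29 = 29.74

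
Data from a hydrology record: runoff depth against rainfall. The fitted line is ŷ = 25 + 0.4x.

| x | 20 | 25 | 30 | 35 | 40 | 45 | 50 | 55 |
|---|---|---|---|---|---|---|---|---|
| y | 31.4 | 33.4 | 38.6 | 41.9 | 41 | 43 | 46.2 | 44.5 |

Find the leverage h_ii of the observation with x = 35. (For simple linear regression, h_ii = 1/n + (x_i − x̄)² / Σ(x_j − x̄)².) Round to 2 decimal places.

x̄ = (20 + 25 + 30 + 35 + 40 + 45 + 50 + 55)/8 = 37.5
Σ(x − x̄)² = 306.25 + 156.25 + 56.25 + 6.25 + 6.25 + 56.25 + 156.25 + 306.25 = 1050
h = 1/8 + (-2.5)²/1050 = 0.125 + 0.00595238 = 0.13

h = 0.13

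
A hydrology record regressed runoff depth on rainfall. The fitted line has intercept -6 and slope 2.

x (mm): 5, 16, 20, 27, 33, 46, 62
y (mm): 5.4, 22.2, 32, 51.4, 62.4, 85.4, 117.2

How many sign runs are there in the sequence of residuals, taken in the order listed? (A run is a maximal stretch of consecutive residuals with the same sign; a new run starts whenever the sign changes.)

x=5: ŷ = -6 + 2·5 = 4; r = 5.4 − 4 = 1.4
x=16: ŷ = -6 + 2·16 = 26; r = 22.2 − 26 = -3.8
x=20: ŷ = -6 + 2·20 = 34; r = 32 − 34 = -2
x=27: ŷ = -6 + 2·27 = 48; r = 51.4 − 48 = 3.4
x=33: ŷ = -6 + 2·33 = 60; r = 62.4 − 60 = 2.4
x=46: ŷ = -6 + 2·46 = 86; r = 85.4 − 86 = -0.6
x=62: ŷ = -6 + 2·62 = 118; r = 117.2 − 118 = -0.8
Signs: + − − + + − −
Runs: +×1, −×2, +×2, −×2 → 4

4 runs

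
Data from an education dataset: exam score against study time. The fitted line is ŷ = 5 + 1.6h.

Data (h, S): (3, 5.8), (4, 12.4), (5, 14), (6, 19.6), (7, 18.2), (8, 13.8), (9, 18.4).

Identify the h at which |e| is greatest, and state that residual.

h=3: ŷ = 5 + 1.6·3 = 9.8; e = 5.8 − 9.8 = -4
h=4: ŷ = 5 + 1.6·4 = 11.4; e = 12.4 − 11.4 = 1
h=5: ŷ = 5 + 1.6·5 = 13; e = 14 − 13 = 1
h=6: ŷ = 5 + 1.6·6 = 14.6; e = 19.6 − 14.6 = 5
h=7: ŷ = 5 + 1.6·7 = 16.2; e = 18.2 − 16.2 = 2
h=8: ŷ = 5 + 1.6·8 = 17.8; e = 13.8 − 17.8 = -4
h=9: ŷ = 5 + 1.6·9 = 19.4; e = 18.4 − 19.4 = -1
Largest |e| is 5 at h = 6, residual 5.

h = 6, e = 5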